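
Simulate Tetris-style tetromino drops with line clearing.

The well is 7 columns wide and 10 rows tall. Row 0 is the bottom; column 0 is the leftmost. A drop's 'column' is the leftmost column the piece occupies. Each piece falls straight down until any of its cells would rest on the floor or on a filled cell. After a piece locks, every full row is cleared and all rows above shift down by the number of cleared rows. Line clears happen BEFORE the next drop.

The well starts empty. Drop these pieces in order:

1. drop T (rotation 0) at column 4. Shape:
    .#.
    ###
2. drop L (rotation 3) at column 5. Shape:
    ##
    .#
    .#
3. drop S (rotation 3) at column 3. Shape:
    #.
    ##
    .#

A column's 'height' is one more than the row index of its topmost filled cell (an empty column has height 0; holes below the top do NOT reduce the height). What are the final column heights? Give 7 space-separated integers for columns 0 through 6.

Drop 1: T rot0 at col 4 lands with bottom-row=0; cleared 0 line(s) (total 0); column heights now [0 0 0 0 1 2 1], max=2
Drop 2: L rot3 at col 5 lands with bottom-row=1; cleared 0 line(s) (total 0); column heights now [0 0 0 0 1 4 4], max=4
Drop 3: S rot3 at col 3 lands with bottom-row=1; cleared 0 line(s) (total 0); column heights now [0 0 0 4 3 4 4], max=4

Answer: 0 0 0 4 3 4 4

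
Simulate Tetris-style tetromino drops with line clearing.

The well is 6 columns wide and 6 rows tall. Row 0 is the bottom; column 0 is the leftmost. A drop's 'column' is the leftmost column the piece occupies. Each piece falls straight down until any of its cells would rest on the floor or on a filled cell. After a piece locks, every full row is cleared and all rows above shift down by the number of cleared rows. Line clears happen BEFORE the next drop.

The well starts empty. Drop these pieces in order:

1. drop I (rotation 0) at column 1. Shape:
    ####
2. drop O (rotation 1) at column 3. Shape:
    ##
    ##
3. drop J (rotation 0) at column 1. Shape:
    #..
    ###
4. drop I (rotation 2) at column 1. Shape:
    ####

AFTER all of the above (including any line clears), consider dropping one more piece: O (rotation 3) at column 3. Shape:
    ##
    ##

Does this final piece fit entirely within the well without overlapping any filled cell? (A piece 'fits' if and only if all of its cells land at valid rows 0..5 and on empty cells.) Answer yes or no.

Answer: no

Derivation:
Drop 1: I rot0 at col 1 lands with bottom-row=0; cleared 0 line(s) (total 0); column heights now [0 1 1 1 1 0], max=1
Drop 2: O rot1 at col 3 lands with bottom-row=1; cleared 0 line(s) (total 0); column heights now [0 1 1 3 3 0], max=3
Drop 3: J rot0 at col 1 lands with bottom-row=3; cleared 0 line(s) (total 0); column heights now [0 5 4 4 3 0], max=5
Drop 4: I rot2 at col 1 lands with bottom-row=5; cleared 0 line(s) (total 0); column heights now [0 6 6 6 6 0], max=6
Test piece O rot3 at col 3 (width 2): heights before test = [0 6 6 6 6 0]; fits = False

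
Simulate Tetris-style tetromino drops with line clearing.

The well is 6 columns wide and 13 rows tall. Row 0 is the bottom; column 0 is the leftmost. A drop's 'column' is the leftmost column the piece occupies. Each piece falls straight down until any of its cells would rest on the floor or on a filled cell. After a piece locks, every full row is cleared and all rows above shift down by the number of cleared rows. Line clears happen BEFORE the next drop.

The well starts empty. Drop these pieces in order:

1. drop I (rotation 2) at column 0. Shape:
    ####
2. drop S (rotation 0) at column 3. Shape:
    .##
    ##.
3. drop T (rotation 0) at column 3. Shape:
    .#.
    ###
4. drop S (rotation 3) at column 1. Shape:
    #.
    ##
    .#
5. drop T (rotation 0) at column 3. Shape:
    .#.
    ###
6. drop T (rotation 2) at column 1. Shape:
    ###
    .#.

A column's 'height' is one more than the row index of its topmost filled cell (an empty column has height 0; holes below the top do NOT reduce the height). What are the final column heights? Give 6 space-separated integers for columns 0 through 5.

Drop 1: I rot2 at col 0 lands with bottom-row=0; cleared 0 line(s) (total 0); column heights now [1 1 1 1 0 0], max=1
Drop 2: S rot0 at col 3 lands with bottom-row=1; cleared 0 line(s) (total 0); column heights now [1 1 1 2 3 3], max=3
Drop 3: T rot0 at col 3 lands with bottom-row=3; cleared 0 line(s) (total 0); column heights now [1 1 1 4 5 4], max=5
Drop 4: S rot3 at col 1 lands with bottom-row=1; cleared 0 line(s) (total 0); column heights now [1 4 3 4 5 4], max=5
Drop 5: T rot0 at col 3 lands with bottom-row=5; cleared 0 line(s) (total 0); column heights now [1 4 3 6 7 6], max=7
Drop 6: T rot2 at col 1 lands with bottom-row=5; cleared 0 line(s) (total 0); column heights now [1 7 7 7 7 6], max=7

Answer: 1 7 7 7 7 6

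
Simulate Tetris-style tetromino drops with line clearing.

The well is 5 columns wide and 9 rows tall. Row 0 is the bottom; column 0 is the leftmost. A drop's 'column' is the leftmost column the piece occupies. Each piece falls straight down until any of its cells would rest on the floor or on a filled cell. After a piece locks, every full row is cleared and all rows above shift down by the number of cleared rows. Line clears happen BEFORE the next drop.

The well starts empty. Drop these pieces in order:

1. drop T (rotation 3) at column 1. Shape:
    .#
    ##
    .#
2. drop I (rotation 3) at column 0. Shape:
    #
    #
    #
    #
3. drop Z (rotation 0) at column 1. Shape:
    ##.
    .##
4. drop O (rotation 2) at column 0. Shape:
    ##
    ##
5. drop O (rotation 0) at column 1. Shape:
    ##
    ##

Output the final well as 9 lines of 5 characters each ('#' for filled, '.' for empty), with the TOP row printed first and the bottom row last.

Drop 1: T rot3 at col 1 lands with bottom-row=0; cleared 0 line(s) (total 0); column heights now [0 2 3 0 0], max=3
Drop 2: I rot3 at col 0 lands with bottom-row=0; cleared 0 line(s) (total 0); column heights now [4 2 3 0 0], max=4
Drop 3: Z rot0 at col 1 lands with bottom-row=3; cleared 0 line(s) (total 0); column heights now [4 5 5 4 0], max=5
Drop 4: O rot2 at col 0 lands with bottom-row=5; cleared 0 line(s) (total 0); column heights now [7 7 5 4 0], max=7
Drop 5: O rot0 at col 1 lands with bottom-row=7; cleared 0 line(s) (total 0); column heights now [7 9 9 4 0], max=9

Answer: .##..
.##..
##...
##...
.##..
#.##.
#.#..
###..
#.#..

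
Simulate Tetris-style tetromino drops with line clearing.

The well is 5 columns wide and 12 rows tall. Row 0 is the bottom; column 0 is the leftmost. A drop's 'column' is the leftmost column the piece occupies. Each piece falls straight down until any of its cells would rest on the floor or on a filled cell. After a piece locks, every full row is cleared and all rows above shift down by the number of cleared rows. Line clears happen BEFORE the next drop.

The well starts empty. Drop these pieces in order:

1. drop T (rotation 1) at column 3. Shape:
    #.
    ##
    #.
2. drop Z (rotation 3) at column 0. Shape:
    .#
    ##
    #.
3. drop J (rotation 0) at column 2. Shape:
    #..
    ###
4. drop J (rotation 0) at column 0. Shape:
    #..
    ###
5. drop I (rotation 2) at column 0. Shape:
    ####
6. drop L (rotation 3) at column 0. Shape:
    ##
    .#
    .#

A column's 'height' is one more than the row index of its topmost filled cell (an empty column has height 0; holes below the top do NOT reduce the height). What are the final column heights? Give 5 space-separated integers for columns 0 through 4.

Drop 1: T rot1 at col 3 lands with bottom-row=0; cleared 0 line(s) (total 0); column heights now [0 0 0 3 2], max=3
Drop 2: Z rot3 at col 0 lands with bottom-row=0; cleared 0 line(s) (total 0); column heights now [2 3 0 3 2], max=3
Drop 3: J rot0 at col 2 lands with bottom-row=3; cleared 0 line(s) (total 0); column heights now [2 3 5 4 4], max=5
Drop 4: J rot0 at col 0 lands with bottom-row=5; cleared 0 line(s) (total 0); column heights now [7 6 6 4 4], max=7
Drop 5: I rot2 at col 0 lands with bottom-row=7; cleared 0 line(s) (total 0); column heights now [8 8 8 8 4], max=8
Drop 6: L rot3 at col 0 lands with bottom-row=8; cleared 0 line(s) (total 0); column heights now [11 11 8 8 4], max=11

Answer: 11 11 8 8 4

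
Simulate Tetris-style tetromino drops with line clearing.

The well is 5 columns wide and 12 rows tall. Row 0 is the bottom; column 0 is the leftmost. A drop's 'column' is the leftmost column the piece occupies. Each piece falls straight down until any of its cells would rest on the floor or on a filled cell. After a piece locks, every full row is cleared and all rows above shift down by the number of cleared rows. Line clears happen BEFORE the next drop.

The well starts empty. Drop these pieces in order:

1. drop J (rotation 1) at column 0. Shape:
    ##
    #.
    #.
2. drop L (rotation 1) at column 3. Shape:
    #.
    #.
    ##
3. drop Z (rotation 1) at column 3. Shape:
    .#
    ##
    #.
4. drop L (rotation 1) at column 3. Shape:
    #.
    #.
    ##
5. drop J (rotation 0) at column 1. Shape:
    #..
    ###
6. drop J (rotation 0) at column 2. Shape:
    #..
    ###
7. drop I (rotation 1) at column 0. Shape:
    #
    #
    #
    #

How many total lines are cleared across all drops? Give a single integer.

Answer: 0

Derivation:
Drop 1: J rot1 at col 0 lands with bottom-row=0; cleared 0 line(s) (total 0); column heights now [3 3 0 0 0], max=3
Drop 2: L rot1 at col 3 lands with bottom-row=0; cleared 0 line(s) (total 0); column heights now [3 3 0 3 1], max=3
Drop 3: Z rot1 at col 3 lands with bottom-row=3; cleared 0 line(s) (total 0); column heights now [3 3 0 5 6], max=6
Drop 4: L rot1 at col 3 lands with bottom-row=6; cleared 0 line(s) (total 0); column heights now [3 3 0 9 7], max=9
Drop 5: J rot0 at col 1 lands with bottom-row=9; cleared 0 line(s) (total 0); column heights now [3 11 10 10 7], max=11
Drop 6: J rot0 at col 2 lands with bottom-row=10; cleared 0 line(s) (total 0); column heights now [3 11 12 11 11], max=12
Drop 7: I rot1 at col 0 lands with bottom-row=3; cleared 0 line(s) (total 0); column heights now [7 11 12 11 11], max=12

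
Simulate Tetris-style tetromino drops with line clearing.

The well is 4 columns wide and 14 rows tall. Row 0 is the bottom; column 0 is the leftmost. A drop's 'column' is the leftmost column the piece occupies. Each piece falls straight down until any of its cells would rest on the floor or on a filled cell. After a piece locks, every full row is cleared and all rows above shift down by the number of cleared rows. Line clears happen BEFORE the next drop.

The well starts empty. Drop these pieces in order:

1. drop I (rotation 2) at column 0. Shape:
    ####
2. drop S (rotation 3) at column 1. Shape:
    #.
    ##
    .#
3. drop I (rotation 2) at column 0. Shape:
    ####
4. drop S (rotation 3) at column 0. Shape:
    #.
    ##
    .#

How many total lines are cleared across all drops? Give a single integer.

Drop 1: I rot2 at col 0 lands with bottom-row=0; cleared 1 line(s) (total 1); column heights now [0 0 0 0], max=0
Drop 2: S rot3 at col 1 lands with bottom-row=0; cleared 0 line(s) (total 1); column heights now [0 3 2 0], max=3
Drop 3: I rot2 at col 0 lands with bottom-row=3; cleared 1 line(s) (total 2); column heights now [0 3 2 0], max=3
Drop 4: S rot3 at col 0 lands with bottom-row=3; cleared 0 line(s) (total 2); column heights now [6 5 2 0], max=6

Answer: 2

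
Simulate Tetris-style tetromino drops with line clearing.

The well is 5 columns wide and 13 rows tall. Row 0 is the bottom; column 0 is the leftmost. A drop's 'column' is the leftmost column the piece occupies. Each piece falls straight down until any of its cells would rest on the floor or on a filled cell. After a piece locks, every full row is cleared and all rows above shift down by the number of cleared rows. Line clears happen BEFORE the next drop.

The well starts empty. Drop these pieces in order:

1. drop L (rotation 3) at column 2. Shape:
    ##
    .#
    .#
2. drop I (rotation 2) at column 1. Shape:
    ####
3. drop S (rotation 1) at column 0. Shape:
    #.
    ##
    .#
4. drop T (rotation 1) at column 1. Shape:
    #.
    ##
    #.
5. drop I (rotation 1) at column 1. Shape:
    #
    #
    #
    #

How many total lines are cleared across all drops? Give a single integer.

Answer: 0

Derivation:
Drop 1: L rot3 at col 2 lands with bottom-row=0; cleared 0 line(s) (total 0); column heights now [0 0 3 3 0], max=3
Drop 2: I rot2 at col 1 lands with bottom-row=3; cleared 0 line(s) (total 0); column heights now [0 4 4 4 4], max=4
Drop 3: S rot1 at col 0 lands with bottom-row=4; cleared 0 line(s) (total 0); column heights now [7 6 4 4 4], max=7
Drop 4: T rot1 at col 1 lands with bottom-row=6; cleared 0 line(s) (total 0); column heights now [7 9 8 4 4], max=9
Drop 5: I rot1 at col 1 lands with bottom-row=9; cleared 0 line(s) (total 0); column heights now [7 13 8 4 4], max=13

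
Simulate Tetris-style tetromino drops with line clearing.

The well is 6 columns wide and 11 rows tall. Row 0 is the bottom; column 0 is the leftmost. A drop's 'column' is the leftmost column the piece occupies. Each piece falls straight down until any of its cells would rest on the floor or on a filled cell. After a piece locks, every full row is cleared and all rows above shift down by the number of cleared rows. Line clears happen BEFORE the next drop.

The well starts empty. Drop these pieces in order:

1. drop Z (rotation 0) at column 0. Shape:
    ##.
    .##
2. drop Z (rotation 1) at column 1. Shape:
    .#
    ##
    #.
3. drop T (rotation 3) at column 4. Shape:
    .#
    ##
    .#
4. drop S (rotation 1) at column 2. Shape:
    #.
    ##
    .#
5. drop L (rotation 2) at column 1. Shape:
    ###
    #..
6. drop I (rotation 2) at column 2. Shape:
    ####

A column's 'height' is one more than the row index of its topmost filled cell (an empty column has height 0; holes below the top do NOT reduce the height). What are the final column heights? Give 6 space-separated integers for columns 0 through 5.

Drop 1: Z rot0 at col 0 lands with bottom-row=0; cleared 0 line(s) (total 0); column heights now [2 2 1 0 0 0], max=2
Drop 2: Z rot1 at col 1 lands with bottom-row=2; cleared 0 line(s) (total 0); column heights now [2 4 5 0 0 0], max=5
Drop 3: T rot3 at col 4 lands with bottom-row=0; cleared 0 line(s) (total 0); column heights now [2 4 5 0 2 3], max=5
Drop 4: S rot1 at col 2 lands with bottom-row=4; cleared 0 line(s) (total 0); column heights now [2 4 7 6 2 3], max=7
Drop 5: L rot2 at col 1 lands with bottom-row=6; cleared 0 line(s) (total 0); column heights now [2 8 8 8 2 3], max=8
Drop 6: I rot2 at col 2 lands with bottom-row=8; cleared 0 line(s) (total 0); column heights now [2 8 9 9 9 9], max=9

Answer: 2 8 9 9 9 9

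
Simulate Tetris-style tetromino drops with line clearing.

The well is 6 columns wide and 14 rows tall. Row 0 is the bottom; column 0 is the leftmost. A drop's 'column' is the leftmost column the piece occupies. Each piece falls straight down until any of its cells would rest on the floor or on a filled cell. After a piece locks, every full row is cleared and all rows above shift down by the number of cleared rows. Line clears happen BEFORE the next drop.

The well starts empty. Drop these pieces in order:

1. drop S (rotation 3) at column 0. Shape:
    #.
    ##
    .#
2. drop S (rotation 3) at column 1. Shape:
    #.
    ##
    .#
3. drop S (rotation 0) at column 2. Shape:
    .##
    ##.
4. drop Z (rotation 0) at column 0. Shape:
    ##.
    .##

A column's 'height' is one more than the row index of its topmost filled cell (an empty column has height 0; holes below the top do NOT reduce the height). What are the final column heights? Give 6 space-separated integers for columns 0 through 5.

Drop 1: S rot3 at col 0 lands with bottom-row=0; cleared 0 line(s) (total 0); column heights now [3 2 0 0 0 0], max=3
Drop 2: S rot3 at col 1 lands with bottom-row=1; cleared 0 line(s) (total 0); column heights now [3 4 3 0 0 0], max=4
Drop 3: S rot0 at col 2 lands with bottom-row=3; cleared 0 line(s) (total 0); column heights now [3 4 4 5 5 0], max=5
Drop 4: Z rot0 at col 0 lands with bottom-row=4; cleared 0 line(s) (total 0); column heights now [6 6 5 5 5 0], max=6

Answer: 6 6 5 5 5 0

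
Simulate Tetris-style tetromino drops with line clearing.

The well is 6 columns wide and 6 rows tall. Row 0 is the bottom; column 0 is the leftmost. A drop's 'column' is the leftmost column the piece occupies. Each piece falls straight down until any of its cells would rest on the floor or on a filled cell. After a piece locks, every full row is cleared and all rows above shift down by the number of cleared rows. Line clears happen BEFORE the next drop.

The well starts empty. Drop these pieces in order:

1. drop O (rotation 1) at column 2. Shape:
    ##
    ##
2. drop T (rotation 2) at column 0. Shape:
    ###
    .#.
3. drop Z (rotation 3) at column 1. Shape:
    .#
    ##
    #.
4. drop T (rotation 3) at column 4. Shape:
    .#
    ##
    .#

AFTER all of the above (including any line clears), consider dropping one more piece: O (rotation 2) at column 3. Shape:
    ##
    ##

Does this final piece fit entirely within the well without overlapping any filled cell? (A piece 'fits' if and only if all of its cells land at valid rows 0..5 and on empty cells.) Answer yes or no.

Drop 1: O rot1 at col 2 lands with bottom-row=0; cleared 0 line(s) (total 0); column heights now [0 0 2 2 0 0], max=2
Drop 2: T rot2 at col 0 lands with bottom-row=1; cleared 0 line(s) (total 0); column heights now [3 3 3 2 0 0], max=3
Drop 3: Z rot3 at col 1 lands with bottom-row=3; cleared 0 line(s) (total 0); column heights now [3 5 6 2 0 0], max=6
Drop 4: T rot3 at col 4 lands with bottom-row=0; cleared 0 line(s) (total 0); column heights now [3 5 6 2 2 3], max=6
Test piece O rot2 at col 3 (width 2): heights before test = [3 5 6 2 2 3]; fits = True

Answer: yes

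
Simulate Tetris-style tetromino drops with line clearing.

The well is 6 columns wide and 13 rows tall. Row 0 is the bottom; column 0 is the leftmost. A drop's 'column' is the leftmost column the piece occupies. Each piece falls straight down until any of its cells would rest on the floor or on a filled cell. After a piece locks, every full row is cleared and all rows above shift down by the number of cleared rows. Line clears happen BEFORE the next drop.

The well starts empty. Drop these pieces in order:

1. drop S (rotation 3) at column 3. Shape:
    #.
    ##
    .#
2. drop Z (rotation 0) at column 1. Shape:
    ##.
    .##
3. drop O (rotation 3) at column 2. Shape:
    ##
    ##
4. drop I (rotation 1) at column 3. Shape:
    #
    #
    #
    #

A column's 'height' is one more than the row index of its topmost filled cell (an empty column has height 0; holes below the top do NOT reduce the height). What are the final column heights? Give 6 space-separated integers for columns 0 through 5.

Drop 1: S rot3 at col 3 lands with bottom-row=0; cleared 0 line(s) (total 0); column heights now [0 0 0 3 2 0], max=3
Drop 2: Z rot0 at col 1 lands with bottom-row=3; cleared 0 line(s) (total 0); column heights now [0 5 5 4 2 0], max=5
Drop 3: O rot3 at col 2 lands with bottom-row=5; cleared 0 line(s) (total 0); column heights now [0 5 7 7 2 0], max=7
Drop 4: I rot1 at col 3 lands with bottom-row=7; cleared 0 line(s) (total 0); column heights now [0 5 7 11 2 0], max=11

Answer: 0 5 7 11 2 0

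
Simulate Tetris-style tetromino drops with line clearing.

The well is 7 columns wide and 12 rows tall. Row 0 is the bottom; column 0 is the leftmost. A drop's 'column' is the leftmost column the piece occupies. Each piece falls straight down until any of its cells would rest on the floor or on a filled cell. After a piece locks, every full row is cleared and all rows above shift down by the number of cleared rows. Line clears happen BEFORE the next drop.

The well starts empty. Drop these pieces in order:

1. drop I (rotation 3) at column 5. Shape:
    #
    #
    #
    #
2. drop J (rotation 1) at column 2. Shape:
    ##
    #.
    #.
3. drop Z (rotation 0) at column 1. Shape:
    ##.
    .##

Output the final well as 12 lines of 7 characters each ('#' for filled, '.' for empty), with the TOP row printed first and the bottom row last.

Drop 1: I rot3 at col 5 lands with bottom-row=0; cleared 0 line(s) (total 0); column heights now [0 0 0 0 0 4 0], max=4
Drop 2: J rot1 at col 2 lands with bottom-row=0; cleared 0 line(s) (total 0); column heights now [0 0 3 3 0 4 0], max=4
Drop 3: Z rot0 at col 1 lands with bottom-row=3; cleared 0 line(s) (total 0); column heights now [0 5 5 4 0 4 0], max=5

Answer: .......
.......
.......
.......
.......
.......
.......
.##....
..##.#.
..##.#.
..#..#.
..#..#.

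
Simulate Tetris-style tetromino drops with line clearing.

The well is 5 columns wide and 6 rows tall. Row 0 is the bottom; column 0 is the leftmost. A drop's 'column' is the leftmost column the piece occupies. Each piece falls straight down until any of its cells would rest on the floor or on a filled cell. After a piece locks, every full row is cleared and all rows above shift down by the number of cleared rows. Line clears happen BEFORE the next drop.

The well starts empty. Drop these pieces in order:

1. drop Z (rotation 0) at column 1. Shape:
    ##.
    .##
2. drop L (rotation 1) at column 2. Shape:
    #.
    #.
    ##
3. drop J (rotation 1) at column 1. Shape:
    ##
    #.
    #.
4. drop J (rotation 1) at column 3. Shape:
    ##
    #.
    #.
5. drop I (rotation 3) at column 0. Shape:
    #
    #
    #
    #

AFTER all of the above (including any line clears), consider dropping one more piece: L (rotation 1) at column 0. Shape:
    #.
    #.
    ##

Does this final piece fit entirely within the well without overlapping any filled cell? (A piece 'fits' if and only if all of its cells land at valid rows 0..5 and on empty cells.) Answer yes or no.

Drop 1: Z rot0 at col 1 lands with bottom-row=0; cleared 0 line(s) (total 0); column heights now [0 2 2 1 0], max=2
Drop 2: L rot1 at col 2 lands with bottom-row=2; cleared 0 line(s) (total 0); column heights now [0 2 5 3 0], max=5
Drop 3: J rot1 at col 1 lands with bottom-row=3; cleared 0 line(s) (total 0); column heights now [0 6 6 3 0], max=6
Drop 4: J rot1 at col 3 lands with bottom-row=3; cleared 0 line(s) (total 0); column heights now [0 6 6 6 6], max=6
Drop 5: I rot3 at col 0 lands with bottom-row=0; cleared 0 line(s) (total 0); column heights now [4 6 6 6 6], max=6
Test piece L rot1 at col 0 (width 2): heights before test = [4 6 6 6 6]; fits = False

Answer: no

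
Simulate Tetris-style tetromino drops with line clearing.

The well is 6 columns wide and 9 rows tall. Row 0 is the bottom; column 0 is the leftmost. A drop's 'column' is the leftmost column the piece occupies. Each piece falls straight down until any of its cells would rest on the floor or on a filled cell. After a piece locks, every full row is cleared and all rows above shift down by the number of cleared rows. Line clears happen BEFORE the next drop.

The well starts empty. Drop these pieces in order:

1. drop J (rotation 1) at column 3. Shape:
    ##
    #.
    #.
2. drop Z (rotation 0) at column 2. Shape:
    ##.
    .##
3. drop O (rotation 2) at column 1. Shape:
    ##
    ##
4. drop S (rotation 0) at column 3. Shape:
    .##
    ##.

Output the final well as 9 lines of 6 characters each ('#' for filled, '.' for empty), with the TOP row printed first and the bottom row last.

Drop 1: J rot1 at col 3 lands with bottom-row=0; cleared 0 line(s) (total 0); column heights now [0 0 0 3 3 0], max=3
Drop 2: Z rot0 at col 2 lands with bottom-row=3; cleared 0 line(s) (total 0); column heights now [0 0 5 5 4 0], max=5
Drop 3: O rot2 at col 1 lands with bottom-row=5; cleared 0 line(s) (total 0); column heights now [0 7 7 5 4 0], max=7
Drop 4: S rot0 at col 3 lands with bottom-row=5; cleared 0 line(s) (total 0); column heights now [0 7 7 6 7 7], max=7

Answer: ......
......
.##.##
.####.
..##..
...##.
...##.
...#..
...#..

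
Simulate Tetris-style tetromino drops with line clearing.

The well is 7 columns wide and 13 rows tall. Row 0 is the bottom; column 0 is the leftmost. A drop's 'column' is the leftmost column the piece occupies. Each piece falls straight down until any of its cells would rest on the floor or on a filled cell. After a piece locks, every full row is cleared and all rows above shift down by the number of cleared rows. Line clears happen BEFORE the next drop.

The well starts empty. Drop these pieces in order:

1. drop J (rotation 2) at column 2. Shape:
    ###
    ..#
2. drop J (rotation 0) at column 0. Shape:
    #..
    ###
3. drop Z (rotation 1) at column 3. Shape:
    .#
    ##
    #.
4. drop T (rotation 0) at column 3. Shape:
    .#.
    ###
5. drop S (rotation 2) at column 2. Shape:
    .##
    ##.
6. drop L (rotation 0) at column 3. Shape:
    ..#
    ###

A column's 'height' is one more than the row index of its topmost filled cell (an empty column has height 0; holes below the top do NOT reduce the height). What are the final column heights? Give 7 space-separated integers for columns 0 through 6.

Drop 1: J rot2 at col 2 lands with bottom-row=0; cleared 0 line(s) (total 0); column heights now [0 0 2 2 2 0 0], max=2
Drop 2: J rot0 at col 0 lands with bottom-row=2; cleared 0 line(s) (total 0); column heights now [4 3 3 2 2 0 0], max=4
Drop 3: Z rot1 at col 3 lands with bottom-row=2; cleared 0 line(s) (total 0); column heights now [4 3 3 4 5 0 0], max=5
Drop 4: T rot0 at col 3 lands with bottom-row=5; cleared 0 line(s) (total 0); column heights now [4 3 3 6 7 6 0], max=7
Drop 5: S rot2 at col 2 lands with bottom-row=6; cleared 0 line(s) (total 0); column heights now [4 3 7 8 8 6 0], max=8
Drop 6: L rot0 at col 3 lands with bottom-row=8; cleared 0 line(s) (total 0); column heights now [4 3 7 9 9 10 0], max=10

Answer: 4 3 7 9 9 10 0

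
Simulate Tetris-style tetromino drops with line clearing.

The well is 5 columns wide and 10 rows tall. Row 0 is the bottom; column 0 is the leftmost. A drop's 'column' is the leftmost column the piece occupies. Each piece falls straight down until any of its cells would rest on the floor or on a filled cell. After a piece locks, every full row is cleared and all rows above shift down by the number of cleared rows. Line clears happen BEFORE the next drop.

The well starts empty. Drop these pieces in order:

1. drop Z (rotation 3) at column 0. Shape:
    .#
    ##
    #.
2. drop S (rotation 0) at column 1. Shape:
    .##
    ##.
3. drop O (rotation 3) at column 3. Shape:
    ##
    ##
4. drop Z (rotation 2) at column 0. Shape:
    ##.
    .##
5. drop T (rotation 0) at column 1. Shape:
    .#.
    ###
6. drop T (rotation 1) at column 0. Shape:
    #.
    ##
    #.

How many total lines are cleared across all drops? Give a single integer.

Drop 1: Z rot3 at col 0 lands with bottom-row=0; cleared 0 line(s) (total 0); column heights now [2 3 0 0 0], max=3
Drop 2: S rot0 at col 1 lands with bottom-row=3; cleared 0 line(s) (total 0); column heights now [2 4 5 5 0], max=5
Drop 3: O rot3 at col 3 lands with bottom-row=5; cleared 0 line(s) (total 0); column heights now [2 4 5 7 7], max=7
Drop 4: Z rot2 at col 0 lands with bottom-row=5; cleared 0 line(s) (total 0); column heights now [7 7 6 7 7], max=7
Drop 5: T rot0 at col 1 lands with bottom-row=7; cleared 0 line(s) (total 0); column heights now [7 8 9 8 7], max=9
Drop 6: T rot1 at col 0 lands with bottom-row=7; cleared 0 line(s) (total 0); column heights now [10 9 9 8 7], max=10

Answer: 0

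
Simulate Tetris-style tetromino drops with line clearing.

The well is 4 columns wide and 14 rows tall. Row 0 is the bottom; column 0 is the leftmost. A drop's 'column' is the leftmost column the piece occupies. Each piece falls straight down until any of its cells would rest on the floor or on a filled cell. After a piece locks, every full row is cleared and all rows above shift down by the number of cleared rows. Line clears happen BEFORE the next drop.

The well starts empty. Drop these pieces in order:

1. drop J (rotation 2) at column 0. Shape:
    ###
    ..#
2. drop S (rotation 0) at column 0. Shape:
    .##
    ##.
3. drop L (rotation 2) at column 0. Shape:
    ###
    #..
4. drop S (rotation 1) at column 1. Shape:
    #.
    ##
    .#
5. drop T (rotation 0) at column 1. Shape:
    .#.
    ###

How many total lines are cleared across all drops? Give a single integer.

Answer: 0

Derivation:
Drop 1: J rot2 at col 0 lands with bottom-row=0; cleared 0 line(s) (total 0); column heights now [2 2 2 0], max=2
Drop 2: S rot0 at col 0 lands with bottom-row=2; cleared 0 line(s) (total 0); column heights now [3 4 4 0], max=4
Drop 3: L rot2 at col 0 lands with bottom-row=3; cleared 0 line(s) (total 0); column heights now [5 5 5 0], max=5
Drop 4: S rot1 at col 1 lands with bottom-row=5; cleared 0 line(s) (total 0); column heights now [5 8 7 0], max=8
Drop 5: T rot0 at col 1 lands with bottom-row=8; cleared 0 line(s) (total 0); column heights now [5 9 10 9], max=10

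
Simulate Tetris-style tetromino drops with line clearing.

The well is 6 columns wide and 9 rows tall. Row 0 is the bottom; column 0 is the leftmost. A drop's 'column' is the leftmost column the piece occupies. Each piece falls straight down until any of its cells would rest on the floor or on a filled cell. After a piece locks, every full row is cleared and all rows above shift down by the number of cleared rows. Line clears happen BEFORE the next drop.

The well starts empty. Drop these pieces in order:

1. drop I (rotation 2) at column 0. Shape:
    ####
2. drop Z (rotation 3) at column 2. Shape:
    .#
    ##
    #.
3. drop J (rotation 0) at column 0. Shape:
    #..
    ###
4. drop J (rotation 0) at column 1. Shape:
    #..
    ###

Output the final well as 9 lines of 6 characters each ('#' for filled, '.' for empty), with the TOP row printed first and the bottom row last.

Answer: ......
......
......
.#....
####..
####..
..##..
..#...
####..

Derivation:
Drop 1: I rot2 at col 0 lands with bottom-row=0; cleared 0 line(s) (total 0); column heights now [1 1 1 1 0 0], max=1
Drop 2: Z rot3 at col 2 lands with bottom-row=1; cleared 0 line(s) (total 0); column heights now [1 1 3 4 0 0], max=4
Drop 3: J rot0 at col 0 lands with bottom-row=3; cleared 0 line(s) (total 0); column heights now [5 4 4 4 0 0], max=5
Drop 4: J rot0 at col 1 lands with bottom-row=4; cleared 0 line(s) (total 0); column heights now [5 6 5 5 0 0], max=6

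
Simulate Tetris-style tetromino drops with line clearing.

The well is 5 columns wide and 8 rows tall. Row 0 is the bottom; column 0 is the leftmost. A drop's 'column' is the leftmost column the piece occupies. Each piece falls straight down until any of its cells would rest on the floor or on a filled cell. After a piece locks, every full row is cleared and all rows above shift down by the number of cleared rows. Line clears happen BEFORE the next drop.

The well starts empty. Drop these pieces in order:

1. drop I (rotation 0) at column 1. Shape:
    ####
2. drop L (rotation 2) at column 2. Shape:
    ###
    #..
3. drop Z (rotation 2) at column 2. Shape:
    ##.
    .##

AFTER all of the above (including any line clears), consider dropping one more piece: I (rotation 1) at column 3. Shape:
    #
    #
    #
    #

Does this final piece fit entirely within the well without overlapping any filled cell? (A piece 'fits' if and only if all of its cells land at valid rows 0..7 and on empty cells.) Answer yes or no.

Drop 1: I rot0 at col 1 lands with bottom-row=0; cleared 0 line(s) (total 0); column heights now [0 1 1 1 1], max=1
Drop 2: L rot2 at col 2 lands with bottom-row=1; cleared 0 line(s) (total 0); column heights now [0 1 3 3 3], max=3
Drop 3: Z rot2 at col 2 lands with bottom-row=3; cleared 0 line(s) (total 0); column heights now [0 1 5 5 4], max=5
Test piece I rot1 at col 3 (width 1): heights before test = [0 1 5 5 4]; fits = False

Answer: no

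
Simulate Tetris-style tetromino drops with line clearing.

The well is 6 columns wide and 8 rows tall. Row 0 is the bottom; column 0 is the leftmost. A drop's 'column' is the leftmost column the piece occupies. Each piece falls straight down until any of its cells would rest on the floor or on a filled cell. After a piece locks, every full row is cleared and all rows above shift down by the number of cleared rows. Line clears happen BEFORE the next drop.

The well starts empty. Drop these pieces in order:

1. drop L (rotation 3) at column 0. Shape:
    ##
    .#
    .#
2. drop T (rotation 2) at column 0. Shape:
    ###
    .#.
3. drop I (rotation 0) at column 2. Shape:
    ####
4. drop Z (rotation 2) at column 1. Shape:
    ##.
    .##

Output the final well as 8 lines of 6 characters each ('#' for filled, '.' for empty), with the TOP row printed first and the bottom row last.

Answer: .##...
..##..
..####
###...
.#....
##....
.#....
.#....

Derivation:
Drop 1: L rot3 at col 0 lands with bottom-row=0; cleared 0 line(s) (total 0); column heights now [3 3 0 0 0 0], max=3
Drop 2: T rot2 at col 0 lands with bottom-row=3; cleared 0 line(s) (total 0); column heights now [5 5 5 0 0 0], max=5
Drop 3: I rot0 at col 2 lands with bottom-row=5; cleared 0 line(s) (total 0); column heights now [5 5 6 6 6 6], max=6
Drop 4: Z rot2 at col 1 lands with bottom-row=6; cleared 0 line(s) (total 0); column heights now [5 8 8 7 6 6], max=8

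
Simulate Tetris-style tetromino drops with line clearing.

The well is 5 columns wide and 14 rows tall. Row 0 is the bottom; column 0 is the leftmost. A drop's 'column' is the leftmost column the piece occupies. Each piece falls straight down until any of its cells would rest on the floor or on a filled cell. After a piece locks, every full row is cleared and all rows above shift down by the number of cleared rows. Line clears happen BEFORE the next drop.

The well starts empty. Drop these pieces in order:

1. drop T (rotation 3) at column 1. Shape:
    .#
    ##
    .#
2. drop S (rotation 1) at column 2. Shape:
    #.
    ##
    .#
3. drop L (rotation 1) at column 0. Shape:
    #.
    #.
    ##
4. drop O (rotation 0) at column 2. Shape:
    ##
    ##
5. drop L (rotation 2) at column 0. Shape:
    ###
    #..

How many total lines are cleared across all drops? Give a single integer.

Answer: 0

Derivation:
Drop 1: T rot3 at col 1 lands with bottom-row=0; cleared 0 line(s) (total 0); column heights now [0 2 3 0 0], max=3
Drop 2: S rot1 at col 2 lands with bottom-row=2; cleared 0 line(s) (total 0); column heights now [0 2 5 4 0], max=5
Drop 3: L rot1 at col 0 lands with bottom-row=2; cleared 0 line(s) (total 0); column heights now [5 3 5 4 0], max=5
Drop 4: O rot0 at col 2 lands with bottom-row=5; cleared 0 line(s) (total 0); column heights now [5 3 7 7 0], max=7
Drop 5: L rot2 at col 0 lands with bottom-row=6; cleared 0 line(s) (total 0); column heights now [8 8 8 7 0], max=8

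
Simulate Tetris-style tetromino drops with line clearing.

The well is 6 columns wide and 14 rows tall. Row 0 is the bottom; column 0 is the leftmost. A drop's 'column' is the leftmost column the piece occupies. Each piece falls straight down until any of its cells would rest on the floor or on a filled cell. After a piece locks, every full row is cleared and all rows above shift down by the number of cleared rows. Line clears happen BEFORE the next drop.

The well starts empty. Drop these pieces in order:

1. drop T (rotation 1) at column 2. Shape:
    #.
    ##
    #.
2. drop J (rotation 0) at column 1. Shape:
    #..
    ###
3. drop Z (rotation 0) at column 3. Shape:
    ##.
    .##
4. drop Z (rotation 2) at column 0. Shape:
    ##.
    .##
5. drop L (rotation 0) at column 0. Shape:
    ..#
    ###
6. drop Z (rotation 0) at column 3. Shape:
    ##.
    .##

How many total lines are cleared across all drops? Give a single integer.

Drop 1: T rot1 at col 2 lands with bottom-row=0; cleared 0 line(s) (total 0); column heights now [0 0 3 2 0 0], max=3
Drop 2: J rot0 at col 1 lands with bottom-row=3; cleared 0 line(s) (total 0); column heights now [0 5 4 4 0 0], max=5
Drop 3: Z rot0 at col 3 lands with bottom-row=3; cleared 0 line(s) (total 0); column heights now [0 5 4 5 5 4], max=5
Drop 4: Z rot2 at col 0 lands with bottom-row=5; cleared 0 line(s) (total 0); column heights now [7 7 6 5 5 4], max=7
Drop 5: L rot0 at col 0 lands with bottom-row=7; cleared 0 line(s) (total 0); column heights now [8 8 9 5 5 4], max=9
Drop 6: Z rot0 at col 3 lands with bottom-row=5; cleared 0 line(s) (total 0); column heights now [8 8 9 7 7 6], max=9

Answer: 0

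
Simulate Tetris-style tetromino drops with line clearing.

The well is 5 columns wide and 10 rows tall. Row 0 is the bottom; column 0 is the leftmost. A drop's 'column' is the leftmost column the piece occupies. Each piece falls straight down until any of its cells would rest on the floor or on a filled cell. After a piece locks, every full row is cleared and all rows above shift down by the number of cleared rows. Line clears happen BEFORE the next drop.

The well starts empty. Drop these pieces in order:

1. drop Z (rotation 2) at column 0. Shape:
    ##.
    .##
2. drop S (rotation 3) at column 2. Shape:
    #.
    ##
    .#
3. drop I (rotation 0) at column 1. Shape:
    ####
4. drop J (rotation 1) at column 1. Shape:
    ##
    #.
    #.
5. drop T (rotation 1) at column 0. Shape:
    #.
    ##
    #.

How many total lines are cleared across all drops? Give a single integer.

Answer: 0

Derivation:
Drop 1: Z rot2 at col 0 lands with bottom-row=0; cleared 0 line(s) (total 0); column heights now [2 2 1 0 0], max=2
Drop 2: S rot3 at col 2 lands with bottom-row=0; cleared 0 line(s) (total 0); column heights now [2 2 3 2 0], max=3
Drop 3: I rot0 at col 1 lands with bottom-row=3; cleared 0 line(s) (total 0); column heights now [2 4 4 4 4], max=4
Drop 4: J rot1 at col 1 lands with bottom-row=4; cleared 0 line(s) (total 0); column heights now [2 7 7 4 4], max=7
Drop 5: T rot1 at col 0 lands with bottom-row=6; cleared 0 line(s) (total 0); column heights now [9 8 7 4 4], max=9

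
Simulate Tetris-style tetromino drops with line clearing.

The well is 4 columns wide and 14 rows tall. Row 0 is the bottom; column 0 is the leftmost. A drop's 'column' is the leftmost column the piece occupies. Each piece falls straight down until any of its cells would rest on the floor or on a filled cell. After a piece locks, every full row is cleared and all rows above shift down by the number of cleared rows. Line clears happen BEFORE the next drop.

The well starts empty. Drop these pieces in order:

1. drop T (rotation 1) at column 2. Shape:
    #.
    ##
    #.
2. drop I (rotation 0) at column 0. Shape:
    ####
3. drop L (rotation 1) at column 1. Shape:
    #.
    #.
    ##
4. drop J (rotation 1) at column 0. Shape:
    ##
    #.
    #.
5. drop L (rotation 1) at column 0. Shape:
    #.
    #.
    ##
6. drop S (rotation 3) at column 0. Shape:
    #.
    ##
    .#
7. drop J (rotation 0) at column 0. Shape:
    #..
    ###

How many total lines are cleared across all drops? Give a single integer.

Answer: 1

Derivation:
Drop 1: T rot1 at col 2 lands with bottom-row=0; cleared 0 line(s) (total 0); column heights now [0 0 3 2], max=3
Drop 2: I rot0 at col 0 lands with bottom-row=3; cleared 1 line(s) (total 1); column heights now [0 0 3 2], max=3
Drop 3: L rot1 at col 1 lands with bottom-row=3; cleared 0 line(s) (total 1); column heights now [0 6 4 2], max=6
Drop 4: J rot1 at col 0 lands with bottom-row=4; cleared 0 line(s) (total 1); column heights now [7 7 4 2], max=7
Drop 5: L rot1 at col 0 lands with bottom-row=7; cleared 0 line(s) (total 1); column heights now [10 8 4 2], max=10
Drop 6: S rot3 at col 0 lands with bottom-row=9; cleared 0 line(s) (total 1); column heights now [12 11 4 2], max=12
Drop 7: J rot0 at col 0 lands with bottom-row=12; cleared 0 line(s) (total 1); column heights now [14 13 13 2], max=14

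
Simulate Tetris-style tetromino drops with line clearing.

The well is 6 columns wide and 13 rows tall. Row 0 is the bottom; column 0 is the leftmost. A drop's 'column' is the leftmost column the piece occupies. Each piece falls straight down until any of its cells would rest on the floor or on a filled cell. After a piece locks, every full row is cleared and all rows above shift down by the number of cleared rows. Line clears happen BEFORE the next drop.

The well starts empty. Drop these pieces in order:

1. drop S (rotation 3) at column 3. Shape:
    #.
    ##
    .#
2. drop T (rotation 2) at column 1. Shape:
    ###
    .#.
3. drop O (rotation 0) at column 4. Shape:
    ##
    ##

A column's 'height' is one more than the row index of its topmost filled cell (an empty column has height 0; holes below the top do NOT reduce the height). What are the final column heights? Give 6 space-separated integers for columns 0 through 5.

Drop 1: S rot3 at col 3 lands with bottom-row=0; cleared 0 line(s) (total 0); column heights now [0 0 0 3 2 0], max=3
Drop 2: T rot2 at col 1 lands with bottom-row=2; cleared 0 line(s) (total 0); column heights now [0 4 4 4 2 0], max=4
Drop 3: O rot0 at col 4 lands with bottom-row=2; cleared 0 line(s) (total 0); column heights now [0 4 4 4 4 4], max=4

Answer: 0 4 4 4 4 4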